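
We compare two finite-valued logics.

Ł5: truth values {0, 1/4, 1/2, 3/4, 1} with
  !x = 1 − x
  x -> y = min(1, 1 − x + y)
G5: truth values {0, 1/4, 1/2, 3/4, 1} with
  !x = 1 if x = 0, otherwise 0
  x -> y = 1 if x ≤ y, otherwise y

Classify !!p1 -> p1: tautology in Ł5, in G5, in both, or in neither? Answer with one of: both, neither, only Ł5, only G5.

In Ł5: every assignment gives 1 — tautology.
In G5: at p1 = 1/4 the value is 1/4 — not a tautology.

only Ł5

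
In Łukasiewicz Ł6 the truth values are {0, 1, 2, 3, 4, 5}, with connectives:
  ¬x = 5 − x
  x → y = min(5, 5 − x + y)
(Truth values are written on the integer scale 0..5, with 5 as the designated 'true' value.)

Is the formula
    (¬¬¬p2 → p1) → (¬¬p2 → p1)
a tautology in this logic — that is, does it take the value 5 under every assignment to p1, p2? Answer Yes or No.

Counterexample: take p1 = 0, p2 = 3.
¬p2 = ¬3 = 2
¬¬p2 = ¬2 = 3
¬¬¬p2 = ¬3 = 2
¬¬¬p2 → p1 = 2 → 0 = 3
¬p2 = ¬3 = 2
¬¬p2 = ¬2 = 3
¬¬p2 → p1 = 3 → 0 = 2
(¬¬¬p2 → p1) → (¬¬p2 → p1) = 3 → 2 = 4
This gives 4 ≠ 5.

No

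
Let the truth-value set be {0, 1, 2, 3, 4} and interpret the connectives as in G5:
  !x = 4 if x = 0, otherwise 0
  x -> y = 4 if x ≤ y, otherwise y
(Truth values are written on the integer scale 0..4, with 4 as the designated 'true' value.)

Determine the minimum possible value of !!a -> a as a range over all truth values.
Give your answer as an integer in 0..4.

1

Take a = 1:
!a = !1 = 0
!!a = !0 = 4
!!a -> a = 4 -> 1 = 1
No assignment yields a value below 1, so this is the minimum.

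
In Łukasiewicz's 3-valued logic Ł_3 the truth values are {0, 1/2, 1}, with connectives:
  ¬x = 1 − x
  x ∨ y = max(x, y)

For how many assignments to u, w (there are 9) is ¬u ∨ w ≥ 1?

5

u = 0, w = 0 ↦ 1  ≥
u = 0, w = 1/2 ↦ 1  ≥
u = 0, w = 1 ↦ 1  ≥
u = 1/2, w = 0 ↦ 1/2  <
u = 1/2, w = 1/2 ↦ 1/2  <
u = 1/2, w = 1 ↦ 1  ≥
u = 1, w = 0 ↦ 0  <
u = 1, w = 1/2 ↦ 1/2  <
u = 1, w = 1 ↦ 1  ≥
So 5 of the 9 assignments meet the threshold.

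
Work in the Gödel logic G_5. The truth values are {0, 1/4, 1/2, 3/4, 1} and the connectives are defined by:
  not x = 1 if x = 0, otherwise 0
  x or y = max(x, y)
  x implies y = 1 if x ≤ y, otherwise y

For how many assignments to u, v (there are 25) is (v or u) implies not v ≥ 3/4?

value 1: 5 assignments (counts)
value 0: 20 assignments
So 5 of the 25 assignments meet the threshold.

5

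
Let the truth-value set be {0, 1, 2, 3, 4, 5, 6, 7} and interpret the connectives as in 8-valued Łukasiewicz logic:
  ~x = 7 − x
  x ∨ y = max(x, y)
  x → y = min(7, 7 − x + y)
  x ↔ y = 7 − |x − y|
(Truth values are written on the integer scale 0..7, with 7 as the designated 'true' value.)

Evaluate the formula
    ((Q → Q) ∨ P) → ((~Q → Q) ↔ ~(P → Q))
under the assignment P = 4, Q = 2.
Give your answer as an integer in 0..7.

5

Q → Q = 2 → 2 = 7
(Q → Q) ∨ P = 7 ∨ 4 = 7
~Q = ~2 = 5
~Q → Q = 5 → 2 = 4
P → Q = 4 → 2 = 5
~(P → Q) = ~5 = 2
(~Q → Q) ↔ ~(P → Q) = 4 ↔ 2 = 5
((Q → Q) ∨ P) → ((~Q → Q) ↔ ~(P → Q)) = 7 → 5 = 5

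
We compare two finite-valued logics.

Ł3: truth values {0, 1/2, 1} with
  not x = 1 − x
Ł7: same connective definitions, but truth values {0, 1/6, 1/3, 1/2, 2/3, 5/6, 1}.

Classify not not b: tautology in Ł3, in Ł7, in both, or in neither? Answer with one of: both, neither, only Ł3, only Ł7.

neither

In Ł3: at b = 0 the value is 0 — not a tautology.
In Ł7: at b = 0 the value is 0 — not a tautology.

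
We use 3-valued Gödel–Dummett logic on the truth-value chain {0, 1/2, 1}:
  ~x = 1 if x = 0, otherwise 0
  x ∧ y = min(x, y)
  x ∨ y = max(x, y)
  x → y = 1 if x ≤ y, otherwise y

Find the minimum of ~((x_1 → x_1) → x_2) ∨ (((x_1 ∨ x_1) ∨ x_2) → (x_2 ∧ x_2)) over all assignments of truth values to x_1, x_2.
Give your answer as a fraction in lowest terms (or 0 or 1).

1/2

Take x_1 = 1, x_2 = 1/2:
x_1 → x_1 = 1 → 1 = 1
(x_1 → x_1) → x_2 = 1 → 1/2 = 1/2
~((x_1 → x_1) → x_2) = ~1/2 = 0
x_1 ∨ x_1 = 1 ∨ 1 = 1
(x_1 ∨ x_1) ∨ x_2 = 1 ∨ 1/2 = 1
x_2 ∧ x_2 = 1/2 ∧ 1/2 = 1/2
((x_1 ∨ x_1) ∨ x_2) → (x_2 ∧ x_2) = 1 → 1/2 = 1/2
~((x_1 → x_1) → x_2) ∨ (((x_1 ∨ x_1) ∨ x_2) → (x_2 ∧ x_2)) = 0 ∨ 1/2 = 1/2
No assignment yields a value below 1/2, so this is the minimum.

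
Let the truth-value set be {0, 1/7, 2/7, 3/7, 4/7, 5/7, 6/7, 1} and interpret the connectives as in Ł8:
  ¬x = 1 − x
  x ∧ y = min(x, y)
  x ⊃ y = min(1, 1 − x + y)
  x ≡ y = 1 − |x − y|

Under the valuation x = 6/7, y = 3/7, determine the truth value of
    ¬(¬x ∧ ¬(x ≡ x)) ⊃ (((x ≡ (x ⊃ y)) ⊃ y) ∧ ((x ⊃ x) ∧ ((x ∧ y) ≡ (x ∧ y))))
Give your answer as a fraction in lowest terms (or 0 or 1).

¬x = ¬6/7 = 1/7
x ≡ x = 6/7 ≡ 6/7 = 1
¬(x ≡ x) = ¬1 = 0
¬x ∧ ¬(x ≡ x) = 1/7 ∧ 0 = 0
¬(¬x ∧ ¬(x ≡ x)) = ¬0 = 1
x ⊃ y = 6/7 ⊃ 3/7 = 4/7
x ≡ (x ⊃ y) = 6/7 ≡ 4/7 = 5/7
(x ≡ (x ⊃ y)) ⊃ y = 5/7 ⊃ 3/7 = 5/7
x ⊃ x = 6/7 ⊃ 6/7 = 1
x ∧ y = 6/7 ∧ 3/7 = 3/7
x ∧ y = 6/7 ∧ 3/7 = 3/7
(x ∧ y) ≡ (x ∧ y) = 3/7 ≡ 3/7 = 1
(x ⊃ x) ∧ ((x ∧ y) ≡ (x ∧ y)) = 1 ∧ 1 = 1
((x ≡ (x ⊃ y)) ⊃ y) ∧ ((x ⊃ x) ∧ ((x ∧ y) ≡ (x ∧ y))) = 5/7 ∧ 1 = 5/7
¬(¬x ∧ ¬(x ≡ x)) ⊃ (((x ≡ (x ⊃ y)) ⊃ y) ∧ ((x ⊃ x) ∧ ((x ∧ y) ≡ (x ∧ y)))) = 1 ⊃ 5/7 = 5/7

5/7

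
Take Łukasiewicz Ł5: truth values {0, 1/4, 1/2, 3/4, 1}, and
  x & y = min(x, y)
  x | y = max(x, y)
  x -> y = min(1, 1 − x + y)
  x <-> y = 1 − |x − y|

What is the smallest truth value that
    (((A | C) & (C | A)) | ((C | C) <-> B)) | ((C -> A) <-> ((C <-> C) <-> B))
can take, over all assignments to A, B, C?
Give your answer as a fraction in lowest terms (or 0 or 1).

Take A = 0, B = 0, C = 1/2:
A | C = 0 | 1/2 = 1/2
C | A = 1/2 | 0 = 1/2
(A | C) & (C | A) = 1/2 & 1/2 = 1/2
C | C = 1/2 | 1/2 = 1/2
(C | C) <-> B = 1/2 <-> 0 = 1/2
((A | C) & (C | A)) | ((C | C) <-> B) = 1/2 | 1/2 = 1/2
C -> A = 1/2 -> 0 = 1/2
C <-> C = 1/2 <-> 1/2 = 1
(C <-> C) <-> B = 1 <-> 0 = 0
(C -> A) <-> ((C <-> C) <-> B) = 1/2 <-> 0 = 1/2
(((A | C) & (C | A)) | ((C | C) <-> B)) | ((C -> A) <-> ((C <-> C) <-> B)) = 1/2 | 1/2 = 1/2
No assignment yields a value below 1/2, so this is the minimum.

1/2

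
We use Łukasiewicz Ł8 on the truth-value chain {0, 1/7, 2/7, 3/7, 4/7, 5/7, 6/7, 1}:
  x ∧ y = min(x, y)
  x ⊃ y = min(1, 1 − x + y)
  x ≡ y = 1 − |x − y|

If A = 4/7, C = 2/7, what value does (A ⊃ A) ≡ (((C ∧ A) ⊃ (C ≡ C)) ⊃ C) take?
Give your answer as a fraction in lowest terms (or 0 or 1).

2/7

A ⊃ A = 4/7 ⊃ 4/7 = 1
C ∧ A = 2/7 ∧ 4/7 = 2/7
C ≡ C = 2/7 ≡ 2/7 = 1
(C ∧ A) ⊃ (C ≡ C) = 2/7 ⊃ 1 = 1
((C ∧ A) ⊃ (C ≡ C)) ⊃ C = 1 ⊃ 2/7 = 2/7
(A ⊃ A) ≡ (((C ∧ A) ⊃ (C ≡ C)) ⊃ C) = 1 ≡ 2/7 = 2/7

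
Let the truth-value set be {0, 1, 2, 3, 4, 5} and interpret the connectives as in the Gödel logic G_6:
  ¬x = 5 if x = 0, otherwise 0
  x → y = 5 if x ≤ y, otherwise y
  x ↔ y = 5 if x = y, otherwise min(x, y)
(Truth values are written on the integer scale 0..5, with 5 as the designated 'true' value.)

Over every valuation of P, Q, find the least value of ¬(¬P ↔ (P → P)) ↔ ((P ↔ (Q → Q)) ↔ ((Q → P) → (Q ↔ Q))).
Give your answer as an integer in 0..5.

1

Take P = 1, Q = 0:
¬P = ¬1 = 0
P → P = 1 → 1 = 5
¬P ↔ (P → P) = 0 ↔ 5 = 0
¬(¬P ↔ (P → P)) = ¬0 = 5
Q → Q = 0 → 0 = 5
P ↔ (Q → Q) = 1 ↔ 5 = 1
Q → P = 0 → 1 = 5
Q ↔ Q = 0 ↔ 0 = 5
(Q → P) → (Q ↔ Q) = 5 → 5 = 5
(P ↔ (Q → Q)) ↔ ((Q → P) → (Q ↔ Q)) = 1 ↔ 5 = 1
¬(¬P ↔ (P → P)) ↔ ((P ↔ (Q → Q)) ↔ ((Q → P) → (Q ↔ Q))) = 5 ↔ 1 = 1
No assignment yields a value below 1, so this is the minimum.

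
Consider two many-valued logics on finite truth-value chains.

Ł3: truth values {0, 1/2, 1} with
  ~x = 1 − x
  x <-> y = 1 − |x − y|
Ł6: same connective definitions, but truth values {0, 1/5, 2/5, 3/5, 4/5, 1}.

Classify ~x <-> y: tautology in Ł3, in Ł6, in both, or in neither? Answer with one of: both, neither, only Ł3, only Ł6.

neither

In Ł3: at x = 0, y = 0 the value is 0 — not a tautology.
In Ł6: at x = 0, y = 0 the value is 0 — not a tautology.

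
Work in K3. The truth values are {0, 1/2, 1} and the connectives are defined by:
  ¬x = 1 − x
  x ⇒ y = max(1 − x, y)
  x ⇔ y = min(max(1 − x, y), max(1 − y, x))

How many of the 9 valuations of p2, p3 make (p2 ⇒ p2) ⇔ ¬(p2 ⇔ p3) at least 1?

2

p2 = 0, p3 = 0 ↦ 0  <
p2 = 0, p3 = 1/2 ↦ 1/2  <
p2 = 0, p3 = 1 ↦ 1  ≥
p2 = 1/2, p3 = 0 ↦ 1/2  <
p2 = 1/2, p3 = 1/2 ↦ 1/2  <
p2 = 1/2, p3 = 1 ↦ 1/2  <
p2 = 1, p3 = 0 ↦ 1  ≥
p2 = 1, p3 = 1/2 ↦ 1/2  <
p2 = 1, p3 = 1 ↦ 0  <
So 2 of the 9 assignments meet the threshold.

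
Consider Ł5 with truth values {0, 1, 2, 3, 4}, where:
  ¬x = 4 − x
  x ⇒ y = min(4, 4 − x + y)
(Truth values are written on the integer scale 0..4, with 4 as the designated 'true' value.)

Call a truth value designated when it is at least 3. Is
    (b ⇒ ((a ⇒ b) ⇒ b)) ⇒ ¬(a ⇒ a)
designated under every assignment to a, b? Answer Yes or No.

Counterexample: take a = 0, b = 0.
a ⇒ b = 0 ⇒ 0 = 4
(a ⇒ b) ⇒ b = 4 ⇒ 0 = 0
b ⇒ ((a ⇒ b) ⇒ b) = 0 ⇒ 0 = 4
a ⇒ a = 0 ⇒ 0 = 4
¬(a ⇒ a) = ¬4 = 0
(b ⇒ ((a ⇒ b) ⇒ b)) ⇒ ¬(a ⇒ a) = 4 ⇒ 0 = 0
This gives 0, which is below 3.

No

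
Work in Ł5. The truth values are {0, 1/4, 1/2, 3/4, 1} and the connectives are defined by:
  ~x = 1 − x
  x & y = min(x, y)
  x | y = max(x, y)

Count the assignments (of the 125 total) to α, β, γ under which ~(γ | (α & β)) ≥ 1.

9

value 1: 9 assignments (counts)
value 3/4: 23 assignments
value 1/2: 31 assignments
value 1/4: 33 assignments
value 0: 29 assignments
So 9 of the 125 assignments meet the threshold.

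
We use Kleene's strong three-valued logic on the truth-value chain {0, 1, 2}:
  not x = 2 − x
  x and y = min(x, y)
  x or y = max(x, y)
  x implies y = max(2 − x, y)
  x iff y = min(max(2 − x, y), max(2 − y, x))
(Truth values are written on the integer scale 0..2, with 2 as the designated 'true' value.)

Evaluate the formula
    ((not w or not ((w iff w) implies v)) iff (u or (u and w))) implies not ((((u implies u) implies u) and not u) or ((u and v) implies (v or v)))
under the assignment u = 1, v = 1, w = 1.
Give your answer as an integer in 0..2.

not w = not 1 = 1
w iff w = 1 iff 1 = 1
(w iff w) implies v = 1 implies 1 = 1
not ((w iff w) implies v) = not 1 = 1
not w or not ((w iff w) implies v) = 1 or 1 = 1
u and w = 1 and 1 = 1
u or (u and w) = 1 or 1 = 1
(not w or not ((w iff w) implies v)) iff (u or (u and w)) = 1 iff 1 = 1
u implies u = 1 implies 1 = 1
(u implies u) implies u = 1 implies 1 = 1
not u = not 1 = 1
((u implies u) implies u) and not u = 1 and 1 = 1
u and v = 1 and 1 = 1
v or v = 1 or 1 = 1
(u and v) implies (v or v) = 1 implies 1 = 1
(((u implies u) implies u) and not u) or ((u and v) implies (v or v)) = 1 or 1 = 1
not ((((u implies u) implies u) and not u) or ((u and v) implies (v or v))) = not 1 = 1
((not w or not ((w iff w) implies v)) iff (u or (u and w))) implies not ((((u implies u) implies u) and not u) or ((u and v) implies (v or v))) = 1 implies 1 = 1

1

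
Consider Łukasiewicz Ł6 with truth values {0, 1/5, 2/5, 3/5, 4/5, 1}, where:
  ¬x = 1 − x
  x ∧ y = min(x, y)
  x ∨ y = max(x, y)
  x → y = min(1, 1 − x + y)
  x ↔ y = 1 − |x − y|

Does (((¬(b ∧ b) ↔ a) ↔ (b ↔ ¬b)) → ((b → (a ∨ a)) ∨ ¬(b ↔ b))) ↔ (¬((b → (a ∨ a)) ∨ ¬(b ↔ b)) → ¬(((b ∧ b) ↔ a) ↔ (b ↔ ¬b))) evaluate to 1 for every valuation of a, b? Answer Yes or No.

Counterexample: take a = 0, b = 2/5.
b ∧ b = 2/5 ∧ 2/5 = 2/5
¬(b ∧ b) = ¬2/5 = 3/5
¬(b ∧ b) ↔ a = 3/5 ↔ 0 = 2/5
¬b = ¬2/5 = 3/5
b ↔ ¬b = 2/5 ↔ 3/5 = 4/5
(¬(b ∧ b) ↔ a) ↔ (b ↔ ¬b) = 2/5 ↔ 4/5 = 3/5
a ∨ a = 0 ∨ 0 = 0
b → (a ∨ a) = 2/5 → 0 = 3/5
b ↔ b = 2/5 ↔ 2/5 = 1
¬(b ↔ b) = ¬1 = 0
(b → (a ∨ a)) ∨ ¬(b ↔ b) = 3/5 ∨ 0 = 3/5
((¬(b ∧ b) ↔ a) ↔ (b ↔ ¬b)) → ((b → (a ∨ a)) ∨ ¬(b ↔ b)) = 3/5 → 3/5 = 1
a ∨ a = 0 ∨ 0 = 0
b → (a ∨ a) = 2/5 → 0 = 3/5
b ↔ b = 2/5 ↔ 2/5 = 1
¬(b ↔ b) = ¬1 = 0
(b → (a ∨ a)) ∨ ¬(b ↔ b) = 3/5 ∨ 0 = 3/5
¬((b → (a ∨ a)) ∨ ¬(b ↔ b)) = ¬3/5 = 2/5
b ∧ b = 2/5 ∧ 2/5 = 2/5
(b ∧ b) ↔ a = 2/5 ↔ 0 = 3/5
¬b = ¬2/5 = 3/5
b ↔ ¬b = 2/5 ↔ 3/5 = 4/5
((b ∧ b) ↔ a) ↔ (b ↔ ¬b) = 3/5 ↔ 4/5 = 4/5
¬(((b ∧ b) ↔ a) ↔ (b ↔ ¬b)) = ¬4/5 = 1/5
¬((b → (a ∨ a)) ∨ ¬(b ↔ b)) → ¬(((b ∧ b) ↔ a) ↔ (b ↔ ¬b)) = 2/5 → 1/5 = 4/5
(((¬(b ∧ b) ↔ a) ↔ (b ↔ ¬b)) → ((b → (a ∨ a)) ∨ ¬(b ↔ b))) ↔ (¬((b → (a ∨ a)) ∨ ¬(b ↔ b)) → ¬(((b ∧ b) ↔ a) ↔ (b ↔ ¬b))) = 1 ↔ 4/5 = 4/5
This gives 4/5 ≠ 1.

No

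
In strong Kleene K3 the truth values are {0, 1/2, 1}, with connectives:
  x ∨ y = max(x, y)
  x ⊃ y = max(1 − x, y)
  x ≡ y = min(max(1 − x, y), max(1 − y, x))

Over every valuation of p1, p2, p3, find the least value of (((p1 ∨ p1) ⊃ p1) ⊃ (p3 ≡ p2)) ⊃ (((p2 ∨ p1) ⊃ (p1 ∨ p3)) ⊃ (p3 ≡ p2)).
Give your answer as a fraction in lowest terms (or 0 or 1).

1/2

Take p1 = 0, p2 = 0, p3 = 1/2:
p1 ∨ p1 = 0 ∨ 0 = 0
(p1 ∨ p1) ⊃ p1 = 0 ⊃ 0 = 1
p3 ≡ p2 = 1/2 ≡ 0 = 1/2
((p1 ∨ p1) ⊃ p1) ⊃ (p3 ≡ p2) = 1 ⊃ 1/2 = 1/2
p2 ∨ p1 = 0 ∨ 0 = 0
p1 ∨ p3 = 0 ∨ 1/2 = 1/2
(p2 ∨ p1) ⊃ (p1 ∨ p3) = 0 ⊃ 1/2 = 1
p3 ≡ p2 = 1/2 ≡ 0 = 1/2
((p2 ∨ p1) ⊃ (p1 ∨ p3)) ⊃ (p3 ≡ p2) = 1 ⊃ 1/2 = 1/2
(((p1 ∨ p1) ⊃ p1) ⊃ (p3 ≡ p2)) ⊃ (((p2 ∨ p1) ⊃ (p1 ∨ p3)) ⊃ (p3 ≡ p2)) = 1/2 ⊃ 1/2 = 1/2
No assignment yields a value below 1/2, so this is the minimum.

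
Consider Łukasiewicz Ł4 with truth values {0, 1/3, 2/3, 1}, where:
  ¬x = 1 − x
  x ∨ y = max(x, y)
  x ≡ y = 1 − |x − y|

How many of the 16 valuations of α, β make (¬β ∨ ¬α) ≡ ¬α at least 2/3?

α = 0, β = 0 ↦ 1  ≥
α = 0, β = 1/3 ↦ 1  ≥
α = 0, β = 2/3 ↦ 1  ≥
α = 0, β = 1 ↦ 1  ≥
α = 1/3, β = 0 ↦ 2/3  ≥
α = 1/3, β = 1/3 ↦ 1  ≥
α = 1/3, β = 2/3 ↦ 1  ≥
α = 1/3, β = 1 ↦ 1  ≥
α = 2/3, β = 0 ↦ 1/3  <
α = 2/3, β = 1/3 ↦ 2/3  ≥
α = 2/3, β = 2/3 ↦ 1  ≥
α = 2/3, β = 1 ↦ 1  ≥
α = 1, β = 0 ↦ 0  <
α = 1, β = 1/3 ↦ 1/3  <
α = 1, β = 2/3 ↦ 2/3  ≥
α = 1, β = 1 ↦ 1  ≥
So 13 of the 16 assignments meet the threshold.

13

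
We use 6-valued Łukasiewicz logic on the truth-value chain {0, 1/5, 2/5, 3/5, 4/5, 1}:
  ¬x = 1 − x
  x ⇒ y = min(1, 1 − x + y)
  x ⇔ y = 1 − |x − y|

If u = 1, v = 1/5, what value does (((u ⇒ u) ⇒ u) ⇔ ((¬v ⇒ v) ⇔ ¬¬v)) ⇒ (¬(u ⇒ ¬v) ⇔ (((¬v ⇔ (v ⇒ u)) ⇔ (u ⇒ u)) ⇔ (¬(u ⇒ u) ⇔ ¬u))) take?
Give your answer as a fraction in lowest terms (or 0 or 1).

u ⇒ u = 1 ⇒ 1 = 1
(u ⇒ u) ⇒ u = 1 ⇒ 1 = 1
¬v = ¬1/5 = 4/5
¬v ⇒ v = 4/5 ⇒ 1/5 = 2/5
¬v = ¬1/5 = 4/5
¬¬v = ¬4/5 = 1/5
(¬v ⇒ v) ⇔ ¬¬v = 2/5 ⇔ 1/5 = 4/5
((u ⇒ u) ⇒ u) ⇔ ((¬v ⇒ v) ⇔ ¬¬v) = 1 ⇔ 4/5 = 4/5
¬v = ¬1/5 = 4/5
u ⇒ ¬v = 1 ⇒ 4/5 = 4/5
¬(u ⇒ ¬v) = ¬4/5 = 1/5
¬v = ¬1/5 = 4/5
v ⇒ u = 1/5 ⇒ 1 = 1
¬v ⇔ (v ⇒ u) = 4/5 ⇔ 1 = 4/5
u ⇒ u = 1 ⇒ 1 = 1
(¬v ⇔ (v ⇒ u)) ⇔ (u ⇒ u) = 4/5 ⇔ 1 = 4/5
u ⇒ u = 1 ⇒ 1 = 1
¬(u ⇒ u) = ¬1 = 0
¬u = ¬1 = 0
¬(u ⇒ u) ⇔ ¬u = 0 ⇔ 0 = 1
((¬v ⇔ (v ⇒ u)) ⇔ (u ⇒ u)) ⇔ (¬(u ⇒ u) ⇔ ¬u) = 4/5 ⇔ 1 = 4/5
¬(u ⇒ ¬v) ⇔ (((¬v ⇔ (v ⇒ u)) ⇔ (u ⇒ u)) ⇔ (¬(u ⇒ u) ⇔ ¬u)) = 1/5 ⇔ 4/5 = 2/5
(((u ⇒ u) ⇒ u) ⇔ ((¬v ⇒ v) ⇔ ¬¬v)) ⇒ (¬(u ⇒ ¬v) ⇔ (((¬v ⇔ (v ⇒ u)) ⇔ (u ⇒ u)) ⇔ (¬(u ⇒ u) ⇔ ¬u))) = 4/5 ⇒ 2/5 = 3/5

3/5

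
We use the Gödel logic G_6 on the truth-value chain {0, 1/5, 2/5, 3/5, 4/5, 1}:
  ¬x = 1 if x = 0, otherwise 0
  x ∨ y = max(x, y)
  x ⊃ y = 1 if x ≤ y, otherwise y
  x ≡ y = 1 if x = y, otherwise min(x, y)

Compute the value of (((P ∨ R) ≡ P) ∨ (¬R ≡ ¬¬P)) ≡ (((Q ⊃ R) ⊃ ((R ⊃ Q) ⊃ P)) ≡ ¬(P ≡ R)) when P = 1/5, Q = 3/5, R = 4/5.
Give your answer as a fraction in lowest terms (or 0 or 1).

P ∨ R = 1/5 ∨ 4/5 = 4/5
(P ∨ R) ≡ P = 4/5 ≡ 1/5 = 1/5
¬R = ¬4/5 = 0
¬P = ¬1/5 = 0
¬¬P = ¬0 = 1
¬R ≡ ¬¬P = 0 ≡ 1 = 0
((P ∨ R) ≡ P) ∨ (¬R ≡ ¬¬P) = 1/5 ∨ 0 = 1/5
Q ⊃ R = 3/5 ⊃ 4/5 = 1
R ⊃ Q = 4/5 ⊃ 3/5 = 3/5
(R ⊃ Q) ⊃ P = 3/5 ⊃ 1/5 = 1/5
(Q ⊃ R) ⊃ ((R ⊃ Q) ⊃ P) = 1 ⊃ 1/5 = 1/5
P ≡ R = 1/5 ≡ 4/5 = 1/5
¬(P ≡ R) = ¬1/5 = 0
((Q ⊃ R) ⊃ ((R ⊃ Q) ⊃ P)) ≡ ¬(P ≡ R) = 1/5 ≡ 0 = 0
(((P ∨ R) ≡ P) ∨ (¬R ≡ ¬¬P)) ≡ (((Q ⊃ R) ⊃ ((R ⊃ Q) ⊃ P)) ≡ ¬(P ≡ R)) = 1/5 ≡ 0 = 0

0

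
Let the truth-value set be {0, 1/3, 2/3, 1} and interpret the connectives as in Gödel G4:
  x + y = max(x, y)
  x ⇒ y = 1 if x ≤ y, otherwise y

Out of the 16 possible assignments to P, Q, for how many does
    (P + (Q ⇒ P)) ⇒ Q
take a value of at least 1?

7

P = 0, Q = 0 ↦ 0  <
P = 0, Q = 1/3 ↦ 1  ≥
P = 0, Q = 2/3 ↦ 1  ≥
P = 0, Q = 1 ↦ 1  ≥
P = 1/3, Q = 0 ↦ 0  <
P = 1/3, Q = 1/3 ↦ 1/3  <
P = 1/3, Q = 2/3 ↦ 1  ≥
P = 1/3, Q = 1 ↦ 1  ≥
P = 2/3, Q = 0 ↦ 0  <
P = 2/3, Q = 1/3 ↦ 1/3  <
P = 2/3, Q = 2/3 ↦ 2/3  <
P = 2/3, Q = 1 ↦ 1  ≥
P = 1, Q = 0 ↦ 0  <
P = 1, Q = 1/3 ↦ 1/3  <
P = 1, Q = 2/3 ↦ 2/3  <
P = 1, Q = 1 ↦ 1  ≥
So 7 of the 16 assignments meet the threshold.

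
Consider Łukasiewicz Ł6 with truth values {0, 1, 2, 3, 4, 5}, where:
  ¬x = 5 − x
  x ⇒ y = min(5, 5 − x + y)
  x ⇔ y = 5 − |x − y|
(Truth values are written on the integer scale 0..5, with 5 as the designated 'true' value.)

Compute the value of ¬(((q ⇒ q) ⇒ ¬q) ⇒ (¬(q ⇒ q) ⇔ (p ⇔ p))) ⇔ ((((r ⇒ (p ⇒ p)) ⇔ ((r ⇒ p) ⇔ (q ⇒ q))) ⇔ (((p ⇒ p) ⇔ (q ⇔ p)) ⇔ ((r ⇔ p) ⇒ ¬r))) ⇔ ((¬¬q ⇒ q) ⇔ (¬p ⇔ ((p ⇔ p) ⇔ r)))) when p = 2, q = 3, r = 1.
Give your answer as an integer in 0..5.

3

q ⇒ q = 3 ⇒ 3 = 5
¬q = ¬3 = 2
(q ⇒ q) ⇒ ¬q = 5 ⇒ 2 = 2
q ⇒ q = 3 ⇒ 3 = 5
¬(q ⇒ q) = ¬5 = 0
p ⇔ p = 2 ⇔ 2 = 5
¬(q ⇒ q) ⇔ (p ⇔ p) = 0 ⇔ 5 = 0
((q ⇒ q) ⇒ ¬q) ⇒ (¬(q ⇒ q) ⇔ (p ⇔ p)) = 2 ⇒ 0 = 3
¬(((q ⇒ q) ⇒ ¬q) ⇒ (¬(q ⇒ q) ⇔ (p ⇔ p))) = ¬3 = 2
p ⇒ p = 2 ⇒ 2 = 5
r ⇒ (p ⇒ p) = 1 ⇒ 5 = 5
r ⇒ p = 1 ⇒ 2 = 5
q ⇒ q = 3 ⇒ 3 = 5
(r ⇒ p) ⇔ (q ⇒ q) = 5 ⇔ 5 = 5
(r ⇒ (p ⇒ p)) ⇔ ((r ⇒ p) ⇔ (q ⇒ q)) = 5 ⇔ 5 = 5
p ⇒ p = 2 ⇒ 2 = 5
q ⇔ p = 3 ⇔ 2 = 4
(p ⇒ p) ⇔ (q ⇔ p) = 5 ⇔ 4 = 4
r ⇔ p = 1 ⇔ 2 = 4
¬r = ¬1 = 4
(r ⇔ p) ⇒ ¬r = 4 ⇒ 4 = 5
((p ⇒ p) ⇔ (q ⇔ p)) ⇔ ((r ⇔ p) ⇒ ¬r) = 4 ⇔ 5 = 4
((r ⇒ (p ⇒ p)) ⇔ ((r ⇒ p) ⇔ (q ⇒ q))) ⇔ (((p ⇒ p) ⇔ (q ⇔ p)) ⇔ ((r ⇔ p) ⇒ ¬r)) = 5 ⇔ 4 = 4
¬q = ¬3 = 2
¬¬q = ¬2 = 3
¬¬q ⇒ q = 3 ⇒ 3 = 5
¬p = ¬2 = 3
p ⇔ p = 2 ⇔ 2 = 5
(p ⇔ p) ⇔ r = 5 ⇔ 1 = 1
¬p ⇔ ((p ⇔ p) ⇔ r) = 3 ⇔ 1 = 3
(¬¬q ⇒ q) ⇔ (¬p ⇔ ((p ⇔ p) ⇔ r)) = 5 ⇔ 3 = 3
(((r ⇒ (p ⇒ p)) ⇔ ((r ⇒ p) ⇔ (q ⇒ q))) ⇔ (((p ⇒ p) ⇔ (q ⇔ p)) ⇔ ((r ⇔ p) ⇒ ¬r))) ⇔ ((¬¬q ⇒ q) ⇔ (¬p ⇔ ((p ⇔ p) ⇔ r))) = 4 ⇔ 3 = 4
¬(((q ⇒ q) ⇒ ¬q) ⇒ (¬(q ⇒ q) ⇔ (p ⇔ p))) ⇔ ((((r ⇒ (p ⇒ p)) ⇔ ((r ⇒ p) ⇔ (q ⇒ q))) ⇔ (((p ⇒ p) ⇔ (q ⇔ p)) ⇔ ((r ⇔ p) ⇒ ¬r))) ⇔ ((¬¬q ⇒ q) ⇔ (¬p ⇔ ((p ⇔ p) ⇔ r)))) = 2 ⇔ 4 = 3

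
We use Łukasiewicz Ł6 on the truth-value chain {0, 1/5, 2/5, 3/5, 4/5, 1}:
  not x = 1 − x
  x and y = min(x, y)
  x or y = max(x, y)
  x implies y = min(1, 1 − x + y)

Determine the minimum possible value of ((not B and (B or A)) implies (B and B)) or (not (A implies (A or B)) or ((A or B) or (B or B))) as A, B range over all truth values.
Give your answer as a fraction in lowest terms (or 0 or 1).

Take A = 2/5, B = 0:
not B = not 0 = 1
B or A = 0 or 2/5 = 2/5
not B and (B or A) = 1 and 2/5 = 2/5
B and B = 0 and 0 = 0
(not B and (B or A)) implies (B and B) = 2/5 implies 0 = 3/5
A or B = 2/5 or 0 = 2/5
A implies (A or B) = 2/5 implies 2/5 = 1
not (A implies (A or B)) = not 1 = 0
A or B = 2/5 or 0 = 2/5
B or B = 0 or 0 = 0
(A or B) or (B or B) = 2/5 or 0 = 2/5
not (A implies (A or B)) or ((A or B) or (B or B)) = 0 or 2/5 = 2/5
((not B and (B or A)) implies (B and B)) or (not (A implies (A or B)) or ((A or B) or (B or B))) = 3/5 or 2/5 = 3/5
No assignment yields a value below 3/5, so this is the minimum.

3/5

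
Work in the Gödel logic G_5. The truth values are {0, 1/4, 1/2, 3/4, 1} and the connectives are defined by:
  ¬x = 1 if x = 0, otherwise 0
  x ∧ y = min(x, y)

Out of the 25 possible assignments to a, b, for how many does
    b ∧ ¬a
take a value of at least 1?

value 1: 1 assignment (counts)
value 3/4: 1 assignment
value 1/2: 1 assignment
value 1/4: 1 assignment
value 0: 21 assignments
So 1 of the 25 assignments meets the threshold.

1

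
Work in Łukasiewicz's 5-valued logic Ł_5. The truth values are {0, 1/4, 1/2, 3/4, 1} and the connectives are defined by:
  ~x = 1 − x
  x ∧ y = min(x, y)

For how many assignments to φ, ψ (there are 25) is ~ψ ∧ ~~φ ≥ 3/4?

4

value 1: 1 assignment (counts)
value 3/4: 3 assignments (counts)
value 1/2: 5 assignments
value 1/4: 7 assignments
value 0: 9 assignments
So 4 of the 25 assignments meet the threshold.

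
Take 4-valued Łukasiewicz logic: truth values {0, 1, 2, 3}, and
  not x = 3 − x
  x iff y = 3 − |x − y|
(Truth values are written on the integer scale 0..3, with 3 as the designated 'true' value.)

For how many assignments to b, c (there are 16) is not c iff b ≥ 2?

b = 0, c = 0 ↦ 0  <
b = 0, c = 1 ↦ 1  <
b = 0, c = 2 ↦ 2  ≥
b = 0, c = 3 ↦ 3  ≥
b = 1, c = 0 ↦ 1  <
b = 1, c = 1 ↦ 2  ≥
b = 1, c = 2 ↦ 3  ≥
b = 1, c = 3 ↦ 2  ≥
b = 2, c = 0 ↦ 2  ≥
b = 2, c = 1 ↦ 3  ≥
b = 2, c = 2 ↦ 2  ≥
b = 2, c = 3 ↦ 1  <
b = 3, c = 0 ↦ 3  ≥
b = 3, c = 1 ↦ 2  ≥
b = 3, c = 2 ↦ 1  <
b = 3, c = 3 ↦ 0  <
So 10 of the 16 assignments meet the threshold.

10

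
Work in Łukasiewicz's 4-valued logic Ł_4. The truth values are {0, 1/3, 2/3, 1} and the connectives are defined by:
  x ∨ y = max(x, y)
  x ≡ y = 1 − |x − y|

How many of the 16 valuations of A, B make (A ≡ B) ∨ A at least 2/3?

13

A = 0, B = 0 ↦ 1  ≥
A = 0, B = 1/3 ↦ 2/3  ≥
A = 0, B = 2/3 ↦ 1/3  <
A = 0, B = 1 ↦ 0  <
A = 1/3, B = 0 ↦ 2/3  ≥
A = 1/3, B = 1/3 ↦ 1  ≥
A = 1/3, B = 2/3 ↦ 2/3  ≥
A = 1/3, B = 1 ↦ 1/3  <
A = 2/3, B = 0 ↦ 2/3  ≥
A = 2/3, B = 1/3 ↦ 2/3  ≥
A = 2/3, B = 2/3 ↦ 1  ≥
A = 2/3, B = 1 ↦ 2/3  ≥
A = 1, B = 0 ↦ 1  ≥
A = 1, B = 1/3 ↦ 1  ≥
A = 1, B = 2/3 ↦ 1  ≥
A = 1, B = 1 ↦ 1  ≥
So 13 of the 16 assignments meet the threshold.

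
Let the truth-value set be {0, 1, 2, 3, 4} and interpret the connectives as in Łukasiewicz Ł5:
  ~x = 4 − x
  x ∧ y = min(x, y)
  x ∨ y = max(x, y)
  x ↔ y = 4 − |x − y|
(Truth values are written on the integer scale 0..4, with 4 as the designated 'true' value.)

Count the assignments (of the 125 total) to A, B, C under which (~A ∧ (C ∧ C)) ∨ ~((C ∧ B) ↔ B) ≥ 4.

10

value 4: 10 assignments (counts)
value 3: 25 assignments
value 2: 37 assignments
value 1: 34 assignments
value 0: 19 assignments
So 10 of the 125 assignments meet the threshold.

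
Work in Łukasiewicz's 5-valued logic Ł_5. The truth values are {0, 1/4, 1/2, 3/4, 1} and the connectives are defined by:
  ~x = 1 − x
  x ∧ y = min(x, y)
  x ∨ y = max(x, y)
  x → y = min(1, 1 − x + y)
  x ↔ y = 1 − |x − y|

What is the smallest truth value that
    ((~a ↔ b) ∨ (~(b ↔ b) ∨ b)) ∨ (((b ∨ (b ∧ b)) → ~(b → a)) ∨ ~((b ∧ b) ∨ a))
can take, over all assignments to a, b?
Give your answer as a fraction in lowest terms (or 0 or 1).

1/2

Take a = 1, b = 1/2:
~a = ~1 = 0
~a ↔ b = 0 ↔ 1/2 = 1/2
b ↔ b = 1/2 ↔ 1/2 = 1
~(b ↔ b) = ~1 = 0
~(b ↔ b) ∨ b = 0 ∨ 1/2 = 1/2
(~a ↔ b) ∨ (~(b ↔ b) ∨ b) = 1/2 ∨ 1/2 = 1/2
b ∧ b = 1/2 ∧ 1/2 = 1/2
b ∨ (b ∧ b) = 1/2 ∨ 1/2 = 1/2
b → a = 1/2 → 1 = 1
~(b → a) = ~1 = 0
(b ∨ (b ∧ b)) → ~(b → a) = 1/2 → 0 = 1/2
b ∧ b = 1/2 ∧ 1/2 = 1/2
(b ∧ b) ∨ a = 1/2 ∨ 1 = 1
~((b ∧ b) ∨ a) = ~1 = 0
((b ∨ (b ∧ b)) → ~(b → a)) ∨ ~((b ∧ b) ∨ a) = 1/2 ∨ 0 = 1/2
((~a ↔ b) ∨ (~(b ↔ b) ∨ b)) ∨ (((b ∨ (b ∧ b)) → ~(b → a)) ∨ ~((b ∧ b) ∨ a)) = 1/2 ∨ 1/2 = 1/2
No assignment yields a value below 1/2, so this is the minimum.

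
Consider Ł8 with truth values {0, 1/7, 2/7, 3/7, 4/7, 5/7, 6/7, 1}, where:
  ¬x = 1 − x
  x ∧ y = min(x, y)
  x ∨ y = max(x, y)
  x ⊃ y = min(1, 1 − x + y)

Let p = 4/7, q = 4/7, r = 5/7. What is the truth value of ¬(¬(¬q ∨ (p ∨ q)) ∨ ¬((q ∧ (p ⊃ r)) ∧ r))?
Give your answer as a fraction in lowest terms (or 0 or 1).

4/7

¬q = ¬4/7 = 3/7
p ∨ q = 4/7 ∨ 4/7 = 4/7
¬q ∨ (p ∨ q) = 3/7 ∨ 4/7 = 4/7
¬(¬q ∨ (p ∨ q)) = ¬4/7 = 3/7
p ⊃ r = 4/7 ⊃ 5/7 = 1
q ∧ (p ⊃ r) = 4/7 ∧ 1 = 4/7
(q ∧ (p ⊃ r)) ∧ r = 4/7 ∧ 5/7 = 4/7
¬((q ∧ (p ⊃ r)) ∧ r) = ¬4/7 = 3/7
¬(¬q ∨ (p ∨ q)) ∨ ¬((q ∧ (p ⊃ r)) ∧ r) = 3/7 ∨ 3/7 = 3/7
¬(¬(¬q ∨ (p ∨ q)) ∨ ¬((q ∧ (p ⊃ r)) ∧ r)) = ¬3/7 = 4/7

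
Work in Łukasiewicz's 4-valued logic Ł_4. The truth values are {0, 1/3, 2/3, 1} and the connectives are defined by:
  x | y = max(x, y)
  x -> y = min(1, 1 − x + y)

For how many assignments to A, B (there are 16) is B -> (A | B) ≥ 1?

A = 0, B = 0 ↦ 1  ≥
A = 0, B = 1/3 ↦ 1  ≥
A = 0, B = 2/3 ↦ 1  ≥
A = 0, B = 1 ↦ 1  ≥
A = 1/3, B = 0 ↦ 1  ≥
A = 1/3, B = 1/3 ↦ 1  ≥
A = 1/3, B = 2/3 ↦ 1  ≥
A = 1/3, B = 1 ↦ 1  ≥
A = 2/3, B = 0 ↦ 1  ≥
A = 2/3, B = 1/3 ↦ 1  ≥
A = 2/3, B = 2/3 ↦ 1  ≥
A = 2/3, B = 1 ↦ 1  ≥
A = 1, B = 0 ↦ 1  ≥
A = 1, B = 1/3 ↦ 1  ≥
A = 1, B = 2/3 ↦ 1  ≥
A = 1, B = 1 ↦ 1  ≥
So 16 of the 16 assignments meet the threshold.

16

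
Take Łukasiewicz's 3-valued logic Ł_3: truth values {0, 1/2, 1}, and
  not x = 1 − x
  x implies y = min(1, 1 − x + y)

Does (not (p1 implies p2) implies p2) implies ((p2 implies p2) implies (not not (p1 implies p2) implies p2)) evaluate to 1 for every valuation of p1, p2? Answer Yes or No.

Counterexample: take p1 = 0, p2 = 0.
p1 implies p2 = 0 implies 0 = 1
not (p1 implies p2) = not 1 = 0
not (p1 implies p2) implies p2 = 0 implies 0 = 1
p2 implies p2 = 0 implies 0 = 1
p1 implies p2 = 0 implies 0 = 1
not (p1 implies p2) = not 1 = 0
not not (p1 implies p2) = not 0 = 1
not not (p1 implies p2) implies p2 = 1 implies 0 = 0
(p2 implies p2) implies (not not (p1 implies p2) implies p2) = 1 implies 0 = 0
(not (p1 implies p2) implies p2) implies ((p2 implies p2) implies (not not (p1 implies p2) implies p2)) = 1 implies 0 = 0
This gives 0 ≠ 1.

No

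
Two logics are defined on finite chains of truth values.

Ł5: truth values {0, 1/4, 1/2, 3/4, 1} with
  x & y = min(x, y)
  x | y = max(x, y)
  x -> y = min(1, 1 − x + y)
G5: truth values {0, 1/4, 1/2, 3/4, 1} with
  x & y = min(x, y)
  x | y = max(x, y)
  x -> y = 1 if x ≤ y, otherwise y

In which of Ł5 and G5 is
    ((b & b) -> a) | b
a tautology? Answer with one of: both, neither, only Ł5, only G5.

neither

In Ł5: at a = 0, b = 1/4 the value is 3/4 — not a tautology.
In G5: at a = 0, b = 1/4 the value is 1/4 — not a tautology.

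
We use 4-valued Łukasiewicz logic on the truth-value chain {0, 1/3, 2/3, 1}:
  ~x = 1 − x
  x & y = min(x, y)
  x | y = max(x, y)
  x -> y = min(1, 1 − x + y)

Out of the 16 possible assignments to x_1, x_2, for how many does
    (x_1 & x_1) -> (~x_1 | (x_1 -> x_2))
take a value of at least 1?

12

x_1 = 0, x_2 = 0 ↦ 1  ≥
x_1 = 0, x_2 = 1/3 ↦ 1  ≥
x_1 = 0, x_2 = 2/3 ↦ 1  ≥
x_1 = 0, x_2 = 1 ↦ 1  ≥
x_1 = 1/3, x_2 = 0 ↦ 1  ≥
x_1 = 1/3, x_2 = 1/3 ↦ 1  ≥
x_1 = 1/3, x_2 = 2/3 ↦ 1  ≥
x_1 = 1/3, x_2 = 1 ↦ 1  ≥
x_1 = 2/3, x_2 = 0 ↦ 2/3  <
x_1 = 2/3, x_2 = 1/3 ↦ 1  ≥
x_1 = 2/3, x_2 = 2/3 ↦ 1  ≥
x_1 = 2/3, x_2 = 1 ↦ 1  ≥
x_1 = 1, x_2 = 0 ↦ 0  <
x_1 = 1, x_2 = 1/3 ↦ 1/3  <
x_1 = 1, x_2 = 2/3 ↦ 2/3  <
x_1 = 1, x_2 = 1 ↦ 1  ≥
So 12 of the 16 assignments meet the threshold.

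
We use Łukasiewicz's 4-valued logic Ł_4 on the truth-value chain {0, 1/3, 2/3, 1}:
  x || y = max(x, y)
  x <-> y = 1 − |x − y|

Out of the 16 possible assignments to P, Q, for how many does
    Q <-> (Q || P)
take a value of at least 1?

10

P = 0, Q = 0 ↦ 1  ≥
P = 0, Q = 1/3 ↦ 1  ≥
P = 0, Q = 2/3 ↦ 1  ≥
P = 0, Q = 1 ↦ 1  ≥
P = 1/3, Q = 0 ↦ 2/3  <
P = 1/3, Q = 1/3 ↦ 1  ≥
P = 1/3, Q = 2/3 ↦ 1  ≥
P = 1/3, Q = 1 ↦ 1  ≥
P = 2/3, Q = 0 ↦ 1/3  <
P = 2/3, Q = 1/3 ↦ 2/3  <
P = 2/3, Q = 2/3 ↦ 1  ≥
P = 2/3, Q = 1 ↦ 1  ≥
P = 1, Q = 0 ↦ 0  <
P = 1, Q = 1/3 ↦ 1/3  <
P = 1, Q = 2/3 ↦ 2/3  <
P = 1, Q = 1 ↦ 1  ≥
So 10 of the 16 assignments meet the threshold.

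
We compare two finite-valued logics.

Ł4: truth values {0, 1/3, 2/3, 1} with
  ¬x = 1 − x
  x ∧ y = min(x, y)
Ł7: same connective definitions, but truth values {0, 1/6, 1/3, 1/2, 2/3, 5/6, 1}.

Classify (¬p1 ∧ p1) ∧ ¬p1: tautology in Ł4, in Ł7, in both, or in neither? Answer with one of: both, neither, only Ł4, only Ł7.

In Ł4: at p1 = 0 the value is 0 — not a tautology.
In Ł7: at p1 = 0 the value is 0 — not a tautology.

neither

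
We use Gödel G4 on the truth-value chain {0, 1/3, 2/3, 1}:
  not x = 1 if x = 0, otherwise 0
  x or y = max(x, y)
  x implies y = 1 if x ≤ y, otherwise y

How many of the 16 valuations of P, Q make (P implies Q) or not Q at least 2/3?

P = 0, Q = 0 ↦ 1  ≥
P = 0, Q = 1/3 ↦ 1  ≥
P = 0, Q = 2/3 ↦ 1  ≥
P = 0, Q = 1 ↦ 1  ≥
P = 1/3, Q = 0 ↦ 1  ≥
P = 1/3, Q = 1/3 ↦ 1  ≥
P = 1/3, Q = 2/3 ↦ 1  ≥
P = 1/3, Q = 1 ↦ 1  ≥
P = 2/3, Q = 0 ↦ 1  ≥
P = 2/3, Q = 1/3 ↦ 1/3  <
P = 2/3, Q = 2/3 ↦ 1  ≥
P = 2/3, Q = 1 ↦ 1  ≥
P = 1, Q = 0 ↦ 1  ≥
P = 1, Q = 1/3 ↦ 1/3  <
P = 1, Q = 2/3 ↦ 2/3  ≥
P = 1, Q = 1 ↦ 1  ≥
So 14 of the 16 assignments meet the threshold.

14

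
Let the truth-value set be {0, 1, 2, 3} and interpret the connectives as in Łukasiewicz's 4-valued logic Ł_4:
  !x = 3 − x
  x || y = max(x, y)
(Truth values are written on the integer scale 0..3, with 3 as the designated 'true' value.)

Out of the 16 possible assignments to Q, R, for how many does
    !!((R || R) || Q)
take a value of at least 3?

7

Q = 0, R = 0 ↦ 0  <
Q = 0, R = 1 ↦ 1  <
Q = 0, R = 2 ↦ 2  <
Q = 0, R = 3 ↦ 3  ≥
Q = 1, R = 0 ↦ 1  <
Q = 1, R = 1 ↦ 1  <
Q = 1, R = 2 ↦ 2  <
Q = 1, R = 3 ↦ 3  ≥
Q = 2, R = 0 ↦ 2  <
Q = 2, R = 1 ↦ 2  <
Q = 2, R = 2 ↦ 2  <
Q = 2, R = 3 ↦ 3  ≥
Q = 3, R = 0 ↦ 3  ≥
Q = 3, R = 1 ↦ 3  ≥
Q = 3, R = 2 ↦ 3  ≥
Q = 3, R = 3 ↦ 3  ≥
So 7 of the 16 assignments meet the threshold.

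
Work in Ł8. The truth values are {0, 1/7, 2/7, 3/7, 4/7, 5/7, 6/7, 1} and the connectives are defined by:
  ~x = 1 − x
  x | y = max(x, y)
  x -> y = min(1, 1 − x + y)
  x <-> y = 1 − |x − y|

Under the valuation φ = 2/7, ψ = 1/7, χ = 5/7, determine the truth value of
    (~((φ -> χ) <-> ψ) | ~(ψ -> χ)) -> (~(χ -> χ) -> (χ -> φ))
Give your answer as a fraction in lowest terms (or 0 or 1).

φ -> χ = 2/7 -> 5/7 = 1
(φ -> χ) <-> ψ = 1 <-> 1/7 = 1/7
~((φ -> χ) <-> ψ) = ~1/7 = 6/7
ψ -> χ = 1/7 -> 5/7 = 1
~(ψ -> χ) = ~1 = 0
~((φ -> χ) <-> ψ) | ~(ψ -> χ) = 6/7 | 0 = 6/7
χ -> χ = 5/7 -> 5/7 = 1
~(χ -> χ) = ~1 = 0
χ -> φ = 5/7 -> 2/7 = 4/7
~(χ -> χ) -> (χ -> φ) = 0 -> 4/7 = 1
(~((φ -> χ) <-> ψ) | ~(ψ -> χ)) -> (~(χ -> χ) -> (χ -> φ)) = 6/7 -> 1 = 1

1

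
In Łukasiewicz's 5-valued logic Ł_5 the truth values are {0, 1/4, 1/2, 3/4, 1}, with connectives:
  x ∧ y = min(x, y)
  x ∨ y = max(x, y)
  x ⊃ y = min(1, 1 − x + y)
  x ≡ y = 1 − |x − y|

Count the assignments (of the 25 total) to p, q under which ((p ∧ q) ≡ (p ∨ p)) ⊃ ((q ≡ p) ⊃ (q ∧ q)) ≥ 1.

value 1: 17 assignments (counts)
value 3/4: 3 assignments
value 1/2: 3 assignments
value 1/4: 1 assignment
value 0: 1 assignment
So 17 of the 25 assignments meet the threshold.

17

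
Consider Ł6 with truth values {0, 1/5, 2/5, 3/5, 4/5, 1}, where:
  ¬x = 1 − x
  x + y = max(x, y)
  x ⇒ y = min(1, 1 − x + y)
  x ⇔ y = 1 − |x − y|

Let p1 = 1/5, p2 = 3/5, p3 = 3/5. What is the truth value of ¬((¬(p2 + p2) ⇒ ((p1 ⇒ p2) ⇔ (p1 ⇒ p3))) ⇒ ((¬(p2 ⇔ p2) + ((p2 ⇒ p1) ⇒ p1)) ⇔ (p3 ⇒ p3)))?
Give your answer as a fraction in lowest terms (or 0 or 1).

2/5

p2 + p2 = 3/5 + 3/5 = 3/5
¬(p2 + p2) = ¬3/5 = 2/5
p1 ⇒ p2 = 1/5 ⇒ 3/5 = 1
p1 ⇒ p3 = 1/5 ⇒ 3/5 = 1
(p1 ⇒ p2) ⇔ (p1 ⇒ p3) = 1 ⇔ 1 = 1
¬(p2 + p2) ⇒ ((p1 ⇒ p2) ⇔ (p1 ⇒ p3)) = 2/5 ⇒ 1 = 1
p2 ⇔ p2 = 3/5 ⇔ 3/5 = 1
¬(p2 ⇔ p2) = ¬1 = 0
p2 ⇒ p1 = 3/5 ⇒ 1/5 = 3/5
(p2 ⇒ p1) ⇒ p1 = 3/5 ⇒ 1/5 = 3/5
¬(p2 ⇔ p2) + ((p2 ⇒ p1) ⇒ p1) = 0 + 3/5 = 3/5
p3 ⇒ p3 = 3/5 ⇒ 3/5 = 1
(¬(p2 ⇔ p2) + ((p2 ⇒ p1) ⇒ p1)) ⇔ (p3 ⇒ p3) = 3/5 ⇔ 1 = 3/5
(¬(p2 + p2) ⇒ ((p1 ⇒ p2) ⇔ (p1 ⇒ p3))) ⇒ ((¬(p2 ⇔ p2) + ((p2 ⇒ p1) ⇒ p1)) ⇔ (p3 ⇒ p3)) = 1 ⇒ 3/5 = 3/5
¬((¬(p2 + p2) ⇒ ((p1 ⇒ p2) ⇔ (p1 ⇒ p3))) ⇒ ((¬(p2 ⇔ p2) + ((p2 ⇒ p1) ⇒ p1)) ⇔ (p3 ⇒ p3))) = ¬3/5 = 2/5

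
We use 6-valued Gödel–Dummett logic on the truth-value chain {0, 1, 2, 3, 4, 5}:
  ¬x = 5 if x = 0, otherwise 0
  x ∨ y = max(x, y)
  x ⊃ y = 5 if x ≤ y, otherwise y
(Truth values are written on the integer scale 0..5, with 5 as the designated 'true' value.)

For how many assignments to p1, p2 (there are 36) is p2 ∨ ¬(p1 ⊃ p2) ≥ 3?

value 5: 11 assignments (counts)
value 4: 6 assignments (counts)
value 3: 6 assignments (counts)
value 2: 6 assignments
value 1: 6 assignments
value 0: 1 assignment
So 23 of the 36 assignments meet the threshold.

23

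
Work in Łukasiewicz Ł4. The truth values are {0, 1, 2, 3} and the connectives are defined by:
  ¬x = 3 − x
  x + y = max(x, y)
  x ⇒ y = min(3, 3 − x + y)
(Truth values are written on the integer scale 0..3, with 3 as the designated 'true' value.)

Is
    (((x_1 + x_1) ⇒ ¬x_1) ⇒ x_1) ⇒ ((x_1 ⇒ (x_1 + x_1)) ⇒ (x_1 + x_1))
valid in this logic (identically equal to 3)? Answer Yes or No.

Counterexample: take x_1 = 2.
x_1 + x_1 = 2 + 2 = 2
¬x_1 = ¬2 = 1
(x_1 + x_1) ⇒ ¬x_1 = 2 ⇒ 1 = 2
((x_1 + x_1) ⇒ ¬x_1) ⇒ x_1 = 2 ⇒ 2 = 3
x_1 + x_1 = 2 + 2 = 2
x_1 ⇒ (x_1 + x_1) = 2 ⇒ 2 = 3
x_1 + x_1 = 2 + 2 = 2
(x_1 ⇒ (x_1 + x_1)) ⇒ (x_1 + x_1) = 3 ⇒ 2 = 2
(((x_1 + x_1) ⇒ ¬x_1) ⇒ x_1) ⇒ ((x_1 ⇒ (x_1 + x_1)) ⇒ (x_1 + x_1)) = 3 ⇒ 2 = 2
This gives 2 ≠ 3.

No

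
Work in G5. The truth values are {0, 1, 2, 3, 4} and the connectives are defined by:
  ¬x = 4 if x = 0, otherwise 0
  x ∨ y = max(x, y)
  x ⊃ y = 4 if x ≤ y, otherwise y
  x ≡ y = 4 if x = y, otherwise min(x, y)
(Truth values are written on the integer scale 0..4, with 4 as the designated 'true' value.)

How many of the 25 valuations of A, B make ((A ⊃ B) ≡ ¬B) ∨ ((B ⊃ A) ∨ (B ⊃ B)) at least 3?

value 4: 25 assignments (counts)
So 25 of the 25 assignments meet the threshold.

25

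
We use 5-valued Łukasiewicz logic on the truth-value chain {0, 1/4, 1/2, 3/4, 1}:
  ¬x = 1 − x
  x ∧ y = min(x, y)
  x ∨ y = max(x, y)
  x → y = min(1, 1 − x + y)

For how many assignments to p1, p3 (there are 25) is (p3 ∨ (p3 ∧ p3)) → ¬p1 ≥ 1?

value 1: 15 assignments (counts)
value 3/4: 4 assignments
value 1/2: 3 assignments
value 1/4: 2 assignments
value 0: 1 assignment
So 15 of the 25 assignments meet the threshold.

15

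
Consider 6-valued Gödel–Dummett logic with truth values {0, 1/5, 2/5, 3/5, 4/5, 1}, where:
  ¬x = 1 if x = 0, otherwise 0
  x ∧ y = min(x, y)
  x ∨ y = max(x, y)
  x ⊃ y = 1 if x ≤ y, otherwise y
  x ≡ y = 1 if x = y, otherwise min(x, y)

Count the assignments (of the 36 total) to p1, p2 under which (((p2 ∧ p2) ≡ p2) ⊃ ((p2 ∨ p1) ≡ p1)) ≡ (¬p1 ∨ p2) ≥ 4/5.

5

value 1: 2 assignments (counts)
value 4/5: 3 assignments (counts)
value 3/5: 5 assignments
value 2/5: 7 assignments
value 1/5: 9 assignments
value 0: 10 assignments
So 5 of the 36 assignments meet the threshold.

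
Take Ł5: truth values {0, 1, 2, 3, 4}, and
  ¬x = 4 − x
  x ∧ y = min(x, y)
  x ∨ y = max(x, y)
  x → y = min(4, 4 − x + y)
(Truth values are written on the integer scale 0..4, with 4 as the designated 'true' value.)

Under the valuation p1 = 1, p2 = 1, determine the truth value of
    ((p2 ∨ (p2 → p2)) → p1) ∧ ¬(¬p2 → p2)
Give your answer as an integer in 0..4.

1

p2 → p2 = 1 → 1 = 4
p2 ∨ (p2 → p2) = 1 ∨ 4 = 4
(p2 ∨ (p2 → p2)) → p1 = 4 → 1 = 1
¬p2 = ¬1 = 3
¬p2 → p2 = 3 → 1 = 2
¬(¬p2 → p2) = ¬2 = 2
((p2 ∨ (p2 → p2)) → p1) ∧ ¬(¬p2 → p2) = 1 ∧ 2 = 1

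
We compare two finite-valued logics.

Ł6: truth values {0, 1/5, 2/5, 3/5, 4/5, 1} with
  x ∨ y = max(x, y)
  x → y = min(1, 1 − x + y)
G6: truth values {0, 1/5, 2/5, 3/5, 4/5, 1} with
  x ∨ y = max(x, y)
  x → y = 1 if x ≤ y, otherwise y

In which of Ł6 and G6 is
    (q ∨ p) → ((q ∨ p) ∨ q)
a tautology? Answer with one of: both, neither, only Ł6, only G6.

In Ł6: every assignment gives 1 — tautology.
In G6: every assignment gives 1 — tautology.

both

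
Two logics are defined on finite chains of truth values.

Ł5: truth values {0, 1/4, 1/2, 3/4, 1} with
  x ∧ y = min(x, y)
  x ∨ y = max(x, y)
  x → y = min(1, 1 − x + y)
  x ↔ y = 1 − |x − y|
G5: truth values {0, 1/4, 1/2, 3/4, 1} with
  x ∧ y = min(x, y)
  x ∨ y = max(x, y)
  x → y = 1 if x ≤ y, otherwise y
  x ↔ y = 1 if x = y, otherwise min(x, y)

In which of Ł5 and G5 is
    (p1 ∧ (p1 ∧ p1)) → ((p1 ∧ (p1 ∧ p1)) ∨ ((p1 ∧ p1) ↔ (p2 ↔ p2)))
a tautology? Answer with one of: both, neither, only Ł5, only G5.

both

In Ł5: every assignment gives 1 — tautology.
In G5: every assignment gives 1 — tautology.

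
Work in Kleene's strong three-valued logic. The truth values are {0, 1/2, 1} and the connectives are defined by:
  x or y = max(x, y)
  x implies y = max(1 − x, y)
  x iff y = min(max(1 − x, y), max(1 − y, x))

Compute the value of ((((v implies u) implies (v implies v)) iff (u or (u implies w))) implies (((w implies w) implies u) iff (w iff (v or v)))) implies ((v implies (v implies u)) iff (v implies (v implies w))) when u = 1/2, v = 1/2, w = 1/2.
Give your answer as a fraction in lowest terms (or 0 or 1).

1/2

v implies u = 1/2 implies 1/2 = 1/2
v implies v = 1/2 implies 1/2 = 1/2
(v implies u) implies (v implies v) = 1/2 implies 1/2 = 1/2
u implies w = 1/2 implies 1/2 = 1/2
u or (u implies w) = 1/2 or 1/2 = 1/2
((v implies u) implies (v implies v)) iff (u or (u implies w)) = 1/2 iff 1/2 = 1/2
w implies w = 1/2 implies 1/2 = 1/2
(w implies w) implies u = 1/2 implies 1/2 = 1/2
v or v = 1/2 or 1/2 = 1/2
w iff (v or v) = 1/2 iff 1/2 = 1/2
((w implies w) implies u) iff (w iff (v or v)) = 1/2 iff 1/2 = 1/2
(((v implies u) implies (v implies v)) iff (u or (u implies w))) implies (((w implies w) implies u) iff (w iff (v or v))) = 1/2 implies 1/2 = 1/2
v implies u = 1/2 implies 1/2 = 1/2
v implies (v implies u) = 1/2 implies 1/2 = 1/2
v implies w = 1/2 implies 1/2 = 1/2
v implies (v implies w) = 1/2 implies 1/2 = 1/2
(v implies (v implies u)) iff (v implies (v implies w)) = 1/2 iff 1/2 = 1/2
((((v implies u) implies (v implies v)) iff (u or (u implies w))) implies (((w implies w) implies u) iff (w iff (v or v)))) implies ((v implies (v implies u)) iff (v implies (v implies w))) = 1/2 implies 1/2 = 1/2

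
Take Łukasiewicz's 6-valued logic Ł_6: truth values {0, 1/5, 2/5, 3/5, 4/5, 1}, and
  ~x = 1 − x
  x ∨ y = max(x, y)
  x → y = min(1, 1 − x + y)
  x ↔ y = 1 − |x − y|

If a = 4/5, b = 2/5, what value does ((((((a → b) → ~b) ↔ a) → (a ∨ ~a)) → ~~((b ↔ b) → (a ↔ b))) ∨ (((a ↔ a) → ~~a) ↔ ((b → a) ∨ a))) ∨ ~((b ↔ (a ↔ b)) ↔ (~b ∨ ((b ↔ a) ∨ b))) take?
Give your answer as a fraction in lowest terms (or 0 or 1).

a → b = 4/5 → 2/5 = 3/5
~b = ~2/5 = 3/5
(a → b) → ~b = 3/5 → 3/5 = 1
((a → b) → ~b) ↔ a = 1 ↔ 4/5 = 4/5
~a = ~4/5 = 1/5
a ∨ ~a = 4/5 ∨ 1/5 = 4/5
(((a → b) → ~b) ↔ a) → (a ∨ ~a) = 4/5 → 4/5 = 1
b ↔ b = 2/5 ↔ 2/5 = 1
a ↔ b = 4/5 ↔ 2/5 = 3/5
(b ↔ b) → (a ↔ b) = 1 → 3/5 = 3/5
~((b ↔ b) → (a ↔ b)) = ~3/5 = 2/5
~~((b ↔ b) → (a ↔ b)) = ~2/5 = 3/5
((((a → b) → ~b) ↔ a) → (a ∨ ~a)) → ~~((b ↔ b) → (a ↔ b)) = 1 → 3/5 = 3/5
a ↔ a = 4/5 ↔ 4/5 = 1
~a = ~4/5 = 1/5
~~a = ~1/5 = 4/5
(a ↔ a) → ~~a = 1 → 4/5 = 4/5
b → a = 2/5 → 4/5 = 1
(b → a) ∨ a = 1 ∨ 4/5 = 1
((a ↔ a) → ~~a) ↔ ((b → a) ∨ a) = 4/5 ↔ 1 = 4/5
(((((a → b) → ~b) ↔ a) → (a ∨ ~a)) → ~~((b ↔ b) → (a ↔ b))) ∨ (((a ↔ a) → ~~a) ↔ ((b → a) ∨ a)) = 3/5 ∨ 4/5 = 4/5
a ↔ b = 4/5 ↔ 2/5 = 3/5
b ↔ (a ↔ b) = 2/5 ↔ 3/5 = 4/5
~b = ~2/5 = 3/5
b ↔ a = 2/5 ↔ 4/5 = 3/5
(b ↔ a) ∨ b = 3/5 ∨ 2/5 = 3/5
~b ∨ ((b ↔ a) ∨ b) = 3/5 ∨ 3/5 = 3/5
(b ↔ (a ↔ b)) ↔ (~b ∨ ((b ↔ a) ∨ b)) = 4/5 ↔ 3/5 = 4/5
~((b ↔ (a ↔ b)) ↔ (~b ∨ ((b ↔ a) ∨ b))) = ~4/5 = 1/5
((((((a → b) → ~b) ↔ a) → (a ∨ ~a)) → ~~((b ↔ b) → (a ↔ b))) ∨ (((a ↔ a) → ~~a) ↔ ((b → a) ∨ a))) ∨ ~((b ↔ (a ↔ b)) ↔ (~b ∨ ((b ↔ a) ∨ b))) = 4/5 ∨ 1/5 = 4/5

4/5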